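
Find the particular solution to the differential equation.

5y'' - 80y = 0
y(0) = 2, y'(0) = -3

General solution: y = C₁e^(4x) + C₂e^(-4x)
Applying ICs: C₁ = 5/8, C₂ = 11/8
Particular solution: y = (5/8)e^(4x) + (11/8)e^(-4x)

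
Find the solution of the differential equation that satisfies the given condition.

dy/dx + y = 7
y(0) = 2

General solution: y = 7 + Ce^(-x)
Applying y(0) = 2: C = 2 - 7 = -5
Particular solution: y = 7 - 5e^(-x)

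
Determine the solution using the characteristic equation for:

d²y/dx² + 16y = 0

Characteristic equation: r² + 16 = 0
Roots: r = ±4i (complex conjugates)
General solution: y = C₁cos(4x) + C₂sin(4x)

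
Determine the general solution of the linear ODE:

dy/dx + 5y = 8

Using integrating factor method:

General solution: y = 8/5 + Ce^(-5x)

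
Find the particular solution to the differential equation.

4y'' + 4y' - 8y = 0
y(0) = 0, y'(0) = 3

General solution: y = C₁e^x + C₂e^(-2x)
Applying ICs: C₁ = 1, C₂ = -1
Particular solution: y = e^x - e^(-2x)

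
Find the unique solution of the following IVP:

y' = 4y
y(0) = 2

General solution: y = Ce^(4x)
Applying IC y(0) = 2:
Particular solution: y = 2e^(4x)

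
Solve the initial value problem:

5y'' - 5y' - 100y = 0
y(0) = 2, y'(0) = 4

General solution: y = C₁e^(5x) + C₂e^(-4x)
Applying ICs: C₁ = 4/3, C₂ = 2/3
Particular solution: y = (4/3)e^(5x) + (2/3)e^(-4x)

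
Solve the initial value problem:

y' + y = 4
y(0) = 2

General solution: y = 4 + Ce^(-x)
Applying y(0) = 2: C = 2 - 4 = -2
Particular solution: y = 4 - 2e^(-x)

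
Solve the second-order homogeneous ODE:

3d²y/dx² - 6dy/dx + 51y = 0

Characteristic equation: 3r² - 6r + 51 = 0
Divide by 3: r² - 2r + 17 = 0
Roots: r = 1 ± 4i (complex conjugates)
General solution: y = e^x(C₁cos(4x) + C₂sin(4x))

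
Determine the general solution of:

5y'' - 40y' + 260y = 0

Characteristic equation: 5r² - 40r + 260 = 0
Divide by 5: r² - 8r + 52 = 0
Roots: r = 4 ± 6i (complex conjugates)
General solution: y = e^(4x)(C₁cos(6x) + C₂sin(6x))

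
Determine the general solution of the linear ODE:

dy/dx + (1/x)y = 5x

Using integrating factor method:

General solution: y = (5/3)x^2 + C/x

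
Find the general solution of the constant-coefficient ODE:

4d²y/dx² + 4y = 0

Characteristic equation: 4r² + 4 = 0
Divide by 4: r² + 1 = 0
Roots: r = ±i (complex conjugates)
General solution: y = C₁cos(x) + C₂sin(x)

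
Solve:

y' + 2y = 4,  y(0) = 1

General solution: y = 2 + Ce^(-2x)
Applying y(0) = 1: C = 1 - 2 = -1
Particular solution: y = 2 - e^(-2x)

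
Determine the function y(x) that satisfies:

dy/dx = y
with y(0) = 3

General solution: y = Ce^x
Applying IC y(0) = 3:
Particular solution: y = 3e^x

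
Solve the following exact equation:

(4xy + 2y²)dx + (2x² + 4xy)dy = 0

Verify exactness: ∂M/∂y = ∂N/∂x ✓
Find F(x,y) such that ∂F/∂x = M, ∂F/∂y = N
Solution: 2x²y + 2xy² = C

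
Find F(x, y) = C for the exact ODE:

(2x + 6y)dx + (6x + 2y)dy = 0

Verify exactness: ∂M/∂y = ∂N/∂x ✓
Find F(x,y) such that ∂F/∂x = M, ∂F/∂y = N
Solution: x² + 6xy + y² = C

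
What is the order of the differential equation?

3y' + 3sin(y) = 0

The order is 1 (highest derivative is of order 1).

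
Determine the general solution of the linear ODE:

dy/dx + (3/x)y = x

Using integrating factor method:

General solution: y = (1/5)x^2 + Cx^(-3)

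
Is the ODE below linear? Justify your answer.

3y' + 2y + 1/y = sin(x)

No. Nonlinear (1/y term)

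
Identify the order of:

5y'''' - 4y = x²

The order is 4 (highest derivative is of order 4).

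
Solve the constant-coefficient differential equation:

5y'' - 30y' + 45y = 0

Characteristic equation: 5r² - 30r + 45 = 0
Divide by 5: r² - 6r + 9 = 0
Factored: (r - 3)² = 0
Repeated root: r = 3
General solution: y = (C₁ + C₂x)e^(3x)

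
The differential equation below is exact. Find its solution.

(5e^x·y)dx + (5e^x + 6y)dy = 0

Verify exactness: ∂M/∂y = ∂N/∂x ✓
Find F(x,y) such that ∂F/∂x = M, ∂F/∂y = N
Solution: 5e^x·y + 3y² = C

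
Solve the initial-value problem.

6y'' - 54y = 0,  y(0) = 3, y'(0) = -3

General solution: y = C₁e^(3x) + C₂e^(-3x)
Applying ICs: C₁ = 1, C₂ = 2
Particular solution: y = e^(3x) + 2e^(-3x)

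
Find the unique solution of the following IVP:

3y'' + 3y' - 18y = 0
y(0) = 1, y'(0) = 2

General solution: y = C₁e^(2x) + C₂e^(-3x)
Applying ICs: C₁ = 1, C₂ = 0
Particular solution: y = e^(2x)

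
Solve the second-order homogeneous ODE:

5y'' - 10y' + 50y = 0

Characteristic equation: 5r² - 10r + 50 = 0
Divide by 5: r² - 2r + 10 = 0
Roots: r = 1 ± 3i (complex conjugates)
General solution: y = e^x(C₁cos(3x) + C₂sin(3x))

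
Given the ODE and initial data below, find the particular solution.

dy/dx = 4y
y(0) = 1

General solution: y = Ce^(4x)
Applying IC y(0) = 1:
Particular solution: y = e^(4x)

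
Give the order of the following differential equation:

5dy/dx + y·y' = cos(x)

The order is 1 (highest derivative is of order 1).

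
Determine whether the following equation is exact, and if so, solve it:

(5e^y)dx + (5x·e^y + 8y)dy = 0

Verify exactness: ∂M/∂y = ∂N/∂x ✓
Find F(x,y) such that ∂F/∂x = M, ∂F/∂y = N
Solution: 5x·e^y + 4y² = C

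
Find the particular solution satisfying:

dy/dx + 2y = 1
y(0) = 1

General solution: y = 1/2 + Ce^(-2x)
Applying y(0) = 1: C = 1 - 1/2 = 1/2
Particular solution: y = 1/2 + (1/2)e^(-2x)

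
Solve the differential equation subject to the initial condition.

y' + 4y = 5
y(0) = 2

General solution: y = 5/4 + Ce^(-4x)
Applying y(0) = 2: C = 2 - 5/4 = 3/4
Particular solution: y = 5/4 + (3/4)e^(-4x)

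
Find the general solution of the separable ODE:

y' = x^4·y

Separating variables and integrating:
ln|y| = x^5/5 + C

General solution: y = Ce^(x^5/5)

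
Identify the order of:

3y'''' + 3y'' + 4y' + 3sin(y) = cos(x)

The order is 4 (highest derivative is of order 4).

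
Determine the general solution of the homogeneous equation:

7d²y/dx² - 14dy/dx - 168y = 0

Characteristic equation: 7r² - 14r - 168 = 0
Divide by 7: r² - 2r - 24 = 0
Roots: r = 6, -4 (distinct real)
General solution: y = C₁e^(6x) + C₂e^(-4x)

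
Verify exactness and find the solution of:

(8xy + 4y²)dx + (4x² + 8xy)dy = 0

Verify exactness: ∂M/∂y = ∂N/∂x ✓
Find F(x,y) such that ∂F/∂x = M, ∂F/∂y = N
Solution: 4x²y + 4xy² = C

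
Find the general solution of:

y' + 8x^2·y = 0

Using integrating factor method:

General solution: y = Ce^(-8x^3/3)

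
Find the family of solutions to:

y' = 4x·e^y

Separating variables and integrating:
-e^(-y) = 2x² + C

General solution: y = -ln(C - 2x²)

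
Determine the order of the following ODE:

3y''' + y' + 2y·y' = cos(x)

The order is 3 (highest derivative is of order 3).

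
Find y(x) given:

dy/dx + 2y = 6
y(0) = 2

General solution: y = 3 + Ce^(-2x)
Applying y(0) = 2: C = 2 - 3 = -1
Particular solution: y = 3 - e^(-2x)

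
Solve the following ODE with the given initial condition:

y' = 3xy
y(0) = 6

General solution: y = Ce^(3x²/2)
Applying IC y(0) = 6:
Particular solution: y = 6e^(3x²/2)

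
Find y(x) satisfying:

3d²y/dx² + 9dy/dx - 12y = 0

Characteristic equation: 3r² + 9r - 12 = 0
Divide by 3: r² + 3r - 4 = 0
Roots: r = 1, -4 (distinct real)
General solution: y = C₁e^x + C₂e^(-4x)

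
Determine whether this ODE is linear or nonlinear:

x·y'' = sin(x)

Linear (y and its derivatives appear to the first power only, no products of y terms)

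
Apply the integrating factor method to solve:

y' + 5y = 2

Using integrating factor method:

General solution: y = 2/5 + Ce^(-5x)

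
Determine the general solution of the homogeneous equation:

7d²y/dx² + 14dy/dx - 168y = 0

Characteristic equation: 7r² + 14r - 168 = 0
Divide by 7: r² + 2r - 24 = 0
Roots: r = 4, -6 (distinct real)
General solution: y = C₁e^(4x) + C₂e^(-6x)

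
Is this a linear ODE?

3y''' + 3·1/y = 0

No. Nonlinear (1/y term)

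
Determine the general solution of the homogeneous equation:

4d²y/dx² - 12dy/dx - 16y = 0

Characteristic equation: 4r² - 12r - 16 = 0
Divide by 4: r² - 3r - 4 = 0
Roots: r = 4, -1 (distinct real)
General solution: y = C₁e^(4x) + C₂e^(-x)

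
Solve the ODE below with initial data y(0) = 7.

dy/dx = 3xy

General solution: y = Ce^(3x²/2)
Applying IC y(0) = 7:
Particular solution: y = 7e^(3x²/2)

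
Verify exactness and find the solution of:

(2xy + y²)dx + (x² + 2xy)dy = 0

Verify exactness: ∂M/∂y = ∂N/∂x ✓
Find F(x,y) such that ∂F/∂x = M, ∂F/∂y = N
Solution: x²y + xy² = C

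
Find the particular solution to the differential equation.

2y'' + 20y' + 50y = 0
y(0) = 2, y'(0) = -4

General solution: y = (C₁ + C₂x)e^(-5x)
Repeated root r = -5
Applying ICs: C₁ = 2, C₂ = 6
Particular solution: y = (2 + 6x)e^(-5x)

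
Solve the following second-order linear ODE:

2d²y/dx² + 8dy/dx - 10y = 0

Characteristic equation: 2r² + 8r - 10 = 0
Divide by 2: r² + 4r - 5 = 0
Roots: r = 1, -5 (distinct real)
General solution: y = C₁e^x + C₂e^(-5x)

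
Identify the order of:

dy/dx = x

The order is 1 (highest derivative is of order 1).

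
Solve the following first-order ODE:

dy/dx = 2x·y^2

Separating variables and integrating:
-1/y = x^2 + C

General solution: y^-1 = -x^2 + C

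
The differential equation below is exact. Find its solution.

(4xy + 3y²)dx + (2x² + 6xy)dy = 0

Verify exactness: ∂M/∂y = ∂N/∂x ✓
Find F(x,y) such that ∂F/∂x = M, ∂F/∂y = N
Solution: 2x²y + 3xy² = C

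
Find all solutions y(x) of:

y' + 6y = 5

Using integrating factor method:

General solution: y = 5/6 + Ce^(-6x)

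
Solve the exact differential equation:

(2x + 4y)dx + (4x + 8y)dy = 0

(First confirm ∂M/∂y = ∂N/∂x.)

Verify exactness: ∂M/∂y = ∂N/∂x ✓
Find F(x,y) such that ∂F/∂x = M, ∂F/∂y = N
Solution: x² + 4xy + 4y² = C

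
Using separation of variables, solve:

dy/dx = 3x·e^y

Separating variables and integrating:
-e^(-y) = 3x²/2 + C

General solution: y = -ln(C - 3x²/2)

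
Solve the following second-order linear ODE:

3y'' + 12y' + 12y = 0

Characteristic equation: 3r² + 12r + 12 = 0
Divide by 3: r² + 4r + 4 = 0
Factored: (r + 2)² = 0
Repeated root: r = -2
General solution: y = (C₁ + C₂x)e^(-2x)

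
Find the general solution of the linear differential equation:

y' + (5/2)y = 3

Using integrating factor method:

General solution: y = 6/5 + Ce^(-5x/2)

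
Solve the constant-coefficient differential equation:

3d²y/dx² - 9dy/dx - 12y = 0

Characteristic equation: 3r² - 9r - 12 = 0
Divide by 3: r² - 3r - 4 = 0
Roots: r = 4, -1 (distinct real)
General solution: y = C₁e^(4x) + C₂e^(-x)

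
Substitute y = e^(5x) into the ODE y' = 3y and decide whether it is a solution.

Verification:
y = e^(5x)
y' = 5e^(5x)
But 3y = 3e^(5x)
y' ≠ 3y — the derivative does not match

No, it is not a solution.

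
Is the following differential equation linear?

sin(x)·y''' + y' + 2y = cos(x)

Yes. Linear (y and its derivatives appear to the first power only, no products of y terms)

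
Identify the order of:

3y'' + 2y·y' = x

The order is 2 (highest derivative is of order 2).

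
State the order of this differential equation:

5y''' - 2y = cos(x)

The order is 3 (highest derivative is of order 3).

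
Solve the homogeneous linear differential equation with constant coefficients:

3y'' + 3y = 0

Characteristic equation: 3r² + 3 = 0
Divide by 3: r² + 1 = 0
Roots: r = ±i (complex conjugates)
General solution: y = C₁cos(x) + C₂sin(x)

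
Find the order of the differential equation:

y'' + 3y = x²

The order is 2 (highest derivative is of order 2).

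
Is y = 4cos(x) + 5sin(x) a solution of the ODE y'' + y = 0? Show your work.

Verification:
y'' = -4cos(x) - 5sin(x)
y'' + y = 0 ✓

Yes, it is a solution.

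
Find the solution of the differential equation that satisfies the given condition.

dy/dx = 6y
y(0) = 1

General solution: y = Ce^(6x)
Applying IC y(0) = 1:
Particular solution: y = e^(6x)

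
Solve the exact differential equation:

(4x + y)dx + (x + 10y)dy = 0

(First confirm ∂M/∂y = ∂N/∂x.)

Verify exactness: ∂M/∂y = ∂N/∂x ✓
Find F(x,y) such that ∂F/∂x = M, ∂F/∂y = N
Solution: 2x² + xy + 5y² = C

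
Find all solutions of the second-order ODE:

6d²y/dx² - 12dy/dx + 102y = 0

Characteristic equation: 6r² - 12r + 102 = 0
Divide by 6: r² - 2r + 17 = 0
Roots: r = 1 ± 4i (complex conjugates)
General solution: y = e^x(C₁cos(4x) + C₂sin(4x))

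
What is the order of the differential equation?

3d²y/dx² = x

The order is 2 (highest derivative is of order 2).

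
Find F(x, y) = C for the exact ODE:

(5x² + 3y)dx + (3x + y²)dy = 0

Verify exactness: ∂M/∂y = ∂N/∂x ✓
Find F(x,y) such that ∂F/∂x = M, ∂F/∂y = N
Solution: 5x³/3 + 3xy + y³/3 = C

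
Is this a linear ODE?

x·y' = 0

Yes. Linear (y and its derivatives appear to the first power only, no products of y terms)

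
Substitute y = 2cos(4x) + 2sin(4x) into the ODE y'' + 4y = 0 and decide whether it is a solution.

Verification:
y'' = -32cos(4x) - 32sin(4x)
y'' + 4y ≠ 0 (frequency mismatch: got 16 instead of 4)

No, it is not a solution.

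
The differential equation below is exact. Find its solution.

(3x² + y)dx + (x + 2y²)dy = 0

Verify exactness: ∂M/∂y = ∂N/∂x ✓
Find F(x,y) such that ∂F/∂x = M, ∂F/∂y = N
Solution: x³ + xy + 2y³/3 = C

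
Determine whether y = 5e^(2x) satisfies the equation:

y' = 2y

Verification:
y = 5e^(2x)
y' = 10e^(2x)
2y = 10e^(2x)
y' = 2y ✓

Yes, it is a solution.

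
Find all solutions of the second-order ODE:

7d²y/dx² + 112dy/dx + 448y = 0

Characteristic equation: 7r² + 112r + 448 = 0
Divide by 7: r² + 16r + 64 = 0
Factored: (r + 8)² = 0
Repeated root: r = -8
General solution: y = (C₁ + C₂x)e^(-8x)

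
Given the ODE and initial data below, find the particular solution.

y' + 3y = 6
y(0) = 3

General solution: y = 2 + Ce^(-3x)
Applying y(0) = 3: C = 3 - 2 = 1
Particular solution: y = 2 + e^(-3x)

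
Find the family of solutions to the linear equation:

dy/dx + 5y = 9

Using integrating factor method:

General solution: y = 9/5 + Ce^(-5x)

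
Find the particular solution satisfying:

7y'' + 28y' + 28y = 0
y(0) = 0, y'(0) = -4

General solution: y = (C₁ + C₂x)e^(-2x)
Repeated root r = -2
Applying ICs: C₁ = 0, C₂ = -4
Particular solution: y = -4xe^(-2x)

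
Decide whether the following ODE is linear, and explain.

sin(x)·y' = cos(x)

Linear (y and its derivatives appear to the first power only, no products of y terms)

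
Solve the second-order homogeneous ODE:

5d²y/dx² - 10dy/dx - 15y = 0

Characteristic equation: 5r² - 10r - 15 = 0
Divide by 5: r² - 2r - 3 = 0
Roots: r = 3, -1 (distinct real)
General solution: y = C₁e^(3x) + C₂e^(-x)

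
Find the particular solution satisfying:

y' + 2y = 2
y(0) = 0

General solution: y = 1 + Ce^(-2x)
Applying y(0) = 0: C = 0 - 1 = -1
Particular solution: y = 1 - e^(-2x)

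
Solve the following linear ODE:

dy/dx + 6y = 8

Using integrating factor method:

General solution: y = 4/3 + Ce^(-6x)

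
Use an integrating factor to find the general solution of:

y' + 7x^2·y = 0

Using integrating factor method:

General solution: y = Ce^(-7x^3/3)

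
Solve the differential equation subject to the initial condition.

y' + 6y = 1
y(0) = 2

General solution: y = 1/6 + Ce^(-6x)
Applying y(0) = 2: C = 2 - 1/6 = 11/6
Particular solution: y = 1/6 + (11/6)e^(-6x)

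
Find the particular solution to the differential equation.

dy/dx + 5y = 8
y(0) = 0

General solution: y = 8/5 + Ce^(-5x)
Applying y(0) = 0: C = 0 - 8/5 = -8/5
Particular solution: y = 8/5 - (8/5)e^(-5x)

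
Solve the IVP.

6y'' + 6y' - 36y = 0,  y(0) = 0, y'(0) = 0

General solution: y = C₁e^(2x) + C₂e^(-3x)
Applying ICs: C₁ = 0, C₂ = 0
Particular solution: y = 0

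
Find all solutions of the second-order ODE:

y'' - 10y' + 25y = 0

Characteristic equation: r² - 10r + 25 = 0
Factored: (r - 5)² = 0
Repeated root: r = 5
General solution: y = (C₁ + C₂x)e^(5x)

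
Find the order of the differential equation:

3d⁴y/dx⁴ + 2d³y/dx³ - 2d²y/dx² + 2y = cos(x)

The order is 4 (highest derivative is of order 4).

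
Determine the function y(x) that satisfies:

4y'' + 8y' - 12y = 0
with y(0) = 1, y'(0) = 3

General solution: y = C₁e^x + C₂e^(-3x)
Applying ICs: C₁ = 3/2, C₂ = -1/2
Particular solution: y = (3/2)e^x - (1/2)e^(-3x)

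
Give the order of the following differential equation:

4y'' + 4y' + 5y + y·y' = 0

The order is 2 (highest derivative is of order 2).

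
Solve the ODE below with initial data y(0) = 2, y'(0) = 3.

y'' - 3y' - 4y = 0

General solution: y = C₁e^(4x) + C₂e^(-x)
Applying ICs: C₁ = 1, C₂ = 1
Particular solution: y = e^(4x) + e^(-x)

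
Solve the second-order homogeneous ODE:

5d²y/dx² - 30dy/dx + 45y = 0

Characteristic equation: 5r² - 30r + 45 = 0
Divide by 5: r² - 6r + 9 = 0
Factored: (r - 3)² = 0
Repeated root: r = 3
General solution: y = (C₁ + C₂x)e^(3x)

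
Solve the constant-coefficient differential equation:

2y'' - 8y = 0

Characteristic equation: 2r² - 8 = 0
Divide by 2: r² - 4 = 0
Roots: r = 2, -2 (distinct real)
General solution: y = C₁e^(2x) + C₂e^(-2x)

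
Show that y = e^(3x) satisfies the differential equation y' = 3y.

Verification:
y = e^(3x)
y' = 3e^(3x)
3y = 3e^(3x)
y' = 3y ✓

Yes, it is a solution.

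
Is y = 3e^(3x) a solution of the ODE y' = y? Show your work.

Verification:
y = 3e^(3x)
y' = 9e^(3x)
But y = 3e^(3x)
y' ≠ y — the derivative does not match

No, it is not a solution.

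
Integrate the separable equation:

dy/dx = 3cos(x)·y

Separating variables and integrating:
ln|y| = 3sin(x) + C

General solution: y = Ce^(3sin(x))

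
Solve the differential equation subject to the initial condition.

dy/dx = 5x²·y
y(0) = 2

General solution: y = Ce^(5x³/3)
Applying IC y(0) = 2:
Particular solution: y = 2e^(5x³/3)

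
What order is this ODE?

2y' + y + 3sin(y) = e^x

The order is 1 (highest derivative is of order 1).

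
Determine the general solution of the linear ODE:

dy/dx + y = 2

Using integrating factor method:

General solution: y = 2 + Ce^(-x)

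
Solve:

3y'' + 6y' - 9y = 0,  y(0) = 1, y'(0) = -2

General solution: y = C₁e^x + C₂e^(-3x)
Applying ICs: C₁ = 1/4, C₂ = 3/4
Particular solution: y = (1/4)e^x + (3/4)e^(-3x)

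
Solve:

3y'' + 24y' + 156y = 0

Characteristic equation: 3r² + 24r + 156 = 0
Divide by 3: r² + 8r + 52 = 0
Roots: r = -4 ± 6i (complex conjugates)
General solution: y = e^(-4x)(C₁cos(6x) + C₂sin(6x))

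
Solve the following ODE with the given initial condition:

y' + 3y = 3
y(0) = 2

General solution: y = 1 + Ce^(-3x)
Applying y(0) = 2: C = 2 - 1 = 1
Particular solution: y = 1 + e^(-3x)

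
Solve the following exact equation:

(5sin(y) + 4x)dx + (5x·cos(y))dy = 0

Verify exactness: ∂M/∂y = ∂N/∂x ✓
Find F(x,y) such that ∂F/∂x = M, ∂F/∂y = N
Solution: 5x·sin(y) + 2x² = C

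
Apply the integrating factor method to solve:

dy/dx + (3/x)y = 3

Using integrating factor method:

General solution: y = (3/4)x + Cx^(-3)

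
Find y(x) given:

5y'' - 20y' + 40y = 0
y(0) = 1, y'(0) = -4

General solution: y = e^(2x)(C₁cos(2x) + C₂sin(2x))
Complex roots r = 2 ± 2i
Applying ICs: C₁ = 1, C₂ = -3
Particular solution: y = e^(2x)(cos(2x) - 3sin(2x))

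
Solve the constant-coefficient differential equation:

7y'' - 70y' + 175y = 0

Characteristic equation: 7r² - 70r + 175 = 0
Divide by 7: r² - 10r + 25 = 0
Factored: (r - 5)² = 0
Repeated root: r = 5
General solution: y = (C₁ + C₂x)e^(5x)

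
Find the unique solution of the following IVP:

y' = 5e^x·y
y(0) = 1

General solution: y = Ce^(5e^x)
Applying IC y(0) = 1:
Particular solution: y = e^(5(e^x - 1))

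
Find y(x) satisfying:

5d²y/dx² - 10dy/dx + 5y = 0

Characteristic equation: 5r² - 10r + 5 = 0
Divide by 5: r² - 2r + 1 = 0
Factored: (r - 1)² = 0
Repeated root: r = 1
General solution: y = (C₁ + C₂x)e^x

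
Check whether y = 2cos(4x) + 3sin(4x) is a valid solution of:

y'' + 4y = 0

Verification:
y'' = -32cos(4x) - 48sin(4x)
y'' + 4y ≠ 0 (frequency mismatch: got 16 instead of 4)

No, it is not a solution.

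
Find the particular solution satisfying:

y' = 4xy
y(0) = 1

General solution: y = Ce^(2x²)
Applying IC y(0) = 1:
Particular solution: y = e^(2x²)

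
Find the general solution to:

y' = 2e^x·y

Separating variables and integrating:
ln|y| = 2e^x + C

General solution: y = Ce^(2e^x)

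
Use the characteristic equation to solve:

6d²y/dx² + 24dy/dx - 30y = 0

Characteristic equation: 6r² + 24r - 30 = 0
Divide by 6: r² + 4r - 5 = 0
Roots: r = 1, -5 (distinct real)
General solution: y = C₁e^x + C₂e^(-5x)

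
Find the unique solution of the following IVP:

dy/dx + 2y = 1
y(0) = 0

General solution: y = 1/2 + Ce^(-2x)
Applying y(0) = 0: C = 0 - 1/2 = -1/2
Particular solution: y = 1/2 - (1/2)e^(-2x)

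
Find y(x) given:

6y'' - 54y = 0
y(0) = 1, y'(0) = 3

General solution: y = C₁e^(3x) + C₂e^(-3x)
Applying ICs: C₁ = 1, C₂ = 0
Particular solution: y = e^(3x)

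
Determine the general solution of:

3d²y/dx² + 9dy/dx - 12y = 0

Characteristic equation: 3r² + 9r - 12 = 0
Divide by 3: r² + 3r - 4 = 0
Roots: r = 1, -4 (distinct real)
General solution: y = C₁e^x + C₂e^(-4x)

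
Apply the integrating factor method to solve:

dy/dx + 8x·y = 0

Using integrating factor method:

General solution: y = Ce^(-4x^2)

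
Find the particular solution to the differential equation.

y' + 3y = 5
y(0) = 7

General solution: y = 5/3 + Ce^(-3x)
Applying y(0) = 7: C = 7 - 5/3 = 16/3
Particular solution: y = 5/3 + (16/3)e^(-3x)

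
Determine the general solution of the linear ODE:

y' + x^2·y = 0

Using integrating factor method:

General solution: y = Ce^(-x^3/3)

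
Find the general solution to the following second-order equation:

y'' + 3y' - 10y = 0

Characteristic equation: r² + 3r - 10 = 0
Roots: r = 2, -5 (distinct real)
General solution: y = C₁e^(2x) + C₂e^(-5x)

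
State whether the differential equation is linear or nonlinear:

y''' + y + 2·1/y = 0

Nonlinear (1/y term)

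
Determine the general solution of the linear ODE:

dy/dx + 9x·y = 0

Using integrating factor method:

General solution: y = Ce^(-9x^2/2)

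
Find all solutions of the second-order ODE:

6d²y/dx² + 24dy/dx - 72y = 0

Characteristic equation: 6r² + 24r - 72 = 0
Divide by 6: r² + 4r - 12 = 0
Roots: r = 2, -6 (distinct real)
General solution: y = C₁e^(2x) + C₂e^(-6x)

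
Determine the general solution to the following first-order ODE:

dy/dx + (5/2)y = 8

Using integrating factor method:

General solution: y = 16/5 + Ce^(-5x/2)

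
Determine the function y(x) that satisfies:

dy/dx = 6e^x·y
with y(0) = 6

General solution: y = Ce^(6e^x)
Applying IC y(0) = 6:
Particular solution: y = 6e^(6(e^x - 1))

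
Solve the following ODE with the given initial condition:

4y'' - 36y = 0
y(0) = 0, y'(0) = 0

General solution: y = C₁e^(3x) + C₂e^(-3x)
Applying ICs: C₁ = 0, C₂ = 0
Particular solution: y = 0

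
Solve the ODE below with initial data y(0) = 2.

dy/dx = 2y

General solution: y = Ce^(2x)
Applying IC y(0) = 2:
Particular solution: y = 2e^(2x)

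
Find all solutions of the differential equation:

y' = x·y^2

Separating variables and integrating:
-1/y = x^2/2 + C

General solution: y^-1 = (-1/2)x^2 + C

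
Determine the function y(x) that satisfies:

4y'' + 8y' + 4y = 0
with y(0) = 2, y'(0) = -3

General solution: y = (C₁ + C₂x)e^(-x)
Repeated root r = -1
Applying ICs: C₁ = 2, C₂ = -1
Particular solution: y = (2 - x)e^(-x)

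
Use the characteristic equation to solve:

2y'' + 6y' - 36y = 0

Characteristic equation: 2r² + 6r - 36 = 0
Divide by 2: r² + 3r - 18 = 0
Roots: r = 3, -6 (distinct real)
General solution: y = C₁e^(3x) + C₂e^(-6x)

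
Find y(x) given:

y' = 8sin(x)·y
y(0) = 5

General solution: y = Ce^(-8cos(x))
Applying IC y(0) = 5:
Particular solution: y = 5e^(8(1-cos(x)))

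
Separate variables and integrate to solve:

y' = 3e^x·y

Separating variables and integrating:
ln|y| = 3e^x + C

General solution: y = Ce^(3e^x)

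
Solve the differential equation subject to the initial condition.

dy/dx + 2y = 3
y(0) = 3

General solution: y = 3/2 + Ce^(-2x)
Applying y(0) = 3: C = 3 - 3/2 = 3/2
Particular solution: y = 3/2 + (3/2)e^(-2x)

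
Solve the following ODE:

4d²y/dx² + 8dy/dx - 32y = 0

Characteristic equation: 4r² + 8r - 32 = 0
Divide by 4: r² + 2r - 8 = 0
Roots: r = 2, -4 (distinct real)
General solution: y = C₁e^(2x) + C₂e^(-4x)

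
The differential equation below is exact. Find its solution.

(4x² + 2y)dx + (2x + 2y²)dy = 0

Verify exactness: ∂M/∂y = ∂N/∂x ✓
Find F(x,y) such that ∂F/∂x = M, ∂F/∂y = N
Solution: 4x³/3 + 2xy + 2y³/3 = C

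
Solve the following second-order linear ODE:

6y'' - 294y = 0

Characteristic equation: 6r² - 294 = 0
Divide by 6: r² - 49 = 0
Roots: r = 7, -7 (distinct real)
General solution: y = C₁e^(7x) + C₂e^(-7x)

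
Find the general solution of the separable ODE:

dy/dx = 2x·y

Separating variables and integrating:
ln|y| = x^2 + C

General solution: y = Ce^(x^2)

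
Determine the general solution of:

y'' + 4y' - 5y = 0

Characteristic equation: r² + 4r - 5 = 0
Roots: r = 1, -5 (distinct real)
General solution: y = C₁e^x + C₂e^(-5x)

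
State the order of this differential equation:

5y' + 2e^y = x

The order is 1 (highest derivative is of order 1).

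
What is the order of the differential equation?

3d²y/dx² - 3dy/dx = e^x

The order is 2 (highest derivative is of order 2).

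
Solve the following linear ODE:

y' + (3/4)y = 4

Using integrating factor method:

General solution: y = 16/3 + Ce^(-3x/4)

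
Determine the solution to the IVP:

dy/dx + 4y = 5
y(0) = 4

General solution: y = 5/4 + Ce^(-4x)
Applying y(0) = 4: C = 4 - 5/4 = 11/4
Particular solution: y = 5/4 + (11/4)e^(-4x)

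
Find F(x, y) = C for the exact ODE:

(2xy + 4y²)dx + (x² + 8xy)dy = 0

Verify exactness: ∂M/∂y = ∂N/∂x ✓
Find F(x,y) such that ∂F/∂x = M, ∂F/∂y = N
Solution: x²y + 4xy² = C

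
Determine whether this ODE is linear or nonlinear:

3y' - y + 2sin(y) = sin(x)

Nonlinear (sin(y) is nonlinear in y)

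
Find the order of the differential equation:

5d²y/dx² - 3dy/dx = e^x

The order is 2 (highest derivative is of order 2).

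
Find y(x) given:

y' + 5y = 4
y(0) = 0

General solution: y = 4/5 + Ce^(-5x)
Applying y(0) = 0: C = 0 - 4/5 = -4/5
Particular solution: y = 4/5 - (4/5)e^(-5x)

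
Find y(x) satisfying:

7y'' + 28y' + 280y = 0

Characteristic equation: 7r² + 28r + 280 = 0
Divide by 7: r² + 4r + 40 = 0
Roots: r = -2 ± 6i (complex conjugates)
General solution: y = e^(-2x)(C₁cos(6x) + C₂sin(6x))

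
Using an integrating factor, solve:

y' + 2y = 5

Using integrating factor method:

General solution: y = 5/2 + Ce^(-2x)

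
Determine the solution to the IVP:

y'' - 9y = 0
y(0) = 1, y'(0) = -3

General solution: y = C₁e^(3x) + C₂e^(-3x)
Applying ICs: C₁ = 0, C₂ = 1
Particular solution: y = e^(-3x)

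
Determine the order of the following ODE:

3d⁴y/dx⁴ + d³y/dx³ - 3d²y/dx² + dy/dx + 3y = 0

The order is 4 (highest derivative is of order 4).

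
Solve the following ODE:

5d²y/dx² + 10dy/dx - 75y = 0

Characteristic equation: 5r² + 10r - 75 = 0
Divide by 5: r² + 2r - 15 = 0
Roots: r = 3, -5 (distinct real)
General solution: y = C₁e^(3x) + C₂e^(-5x)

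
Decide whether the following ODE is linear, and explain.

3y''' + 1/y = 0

Nonlinear (1/y term)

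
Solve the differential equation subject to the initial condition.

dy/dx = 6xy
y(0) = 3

General solution: y = Ce^(3x²)
Applying IC y(0) = 3:
Particular solution: y = 3e^(3x²)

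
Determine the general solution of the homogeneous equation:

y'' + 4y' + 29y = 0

Characteristic equation: r² + 4r + 29 = 0
Roots: r = -2 ± 5i (complex conjugates)
General solution: y = e^(-2x)(C₁cos(5x) + C₂sin(5x))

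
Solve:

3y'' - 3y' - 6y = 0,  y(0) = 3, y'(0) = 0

General solution: y = C₁e^(2x) + C₂e^(-x)
Applying ICs: C₁ = 1, C₂ = 2
Particular solution: y = e^(2x) + 2e^(-x)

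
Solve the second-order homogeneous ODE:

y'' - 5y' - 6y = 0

Characteristic equation: r² - 5r - 6 = 0
Roots: r = 6, -1 (distinct real)
General solution: y = C₁e^(6x) + C₂e^(-x)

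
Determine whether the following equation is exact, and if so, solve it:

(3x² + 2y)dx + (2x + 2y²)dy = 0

Verify exactness: ∂M/∂y = ∂N/∂x ✓
Find F(x,y) such that ∂F/∂x = M, ∂F/∂y = N
Solution: x³ + 2xy + 2y³/3 = C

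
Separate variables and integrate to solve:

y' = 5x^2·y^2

Separating variables and integrating:
-1/y = 5x^3/3 + C

General solution: y^-1 = (-5/3)x^3 + C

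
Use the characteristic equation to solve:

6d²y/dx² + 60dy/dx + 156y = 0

Characteristic equation: 6r² + 60r + 156 = 0
Divide by 6: r² + 10r + 26 = 0
Roots: r = -5 ± i (complex conjugates)
General solution: y = e^(-5x)(C₁cos(x) + C₂sin(x))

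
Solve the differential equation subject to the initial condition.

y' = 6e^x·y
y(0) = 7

General solution: y = Ce^(6e^x)
Applying IC y(0) = 7:
Particular solution: y = 7e^(6(e^x - 1))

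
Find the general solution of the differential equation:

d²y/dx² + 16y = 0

Characteristic equation: r² + 16 = 0
Roots: r = ±4i (complex conjugates)
General solution: y = C₁cos(4x) + C₂sin(4x)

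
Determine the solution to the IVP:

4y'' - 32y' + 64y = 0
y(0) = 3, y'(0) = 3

General solution: y = (C₁ + C₂x)e^(4x)
Repeated root r = 4
Applying ICs: C₁ = 3, C₂ = -9
Particular solution: y = (3 - 9x)e^(4x)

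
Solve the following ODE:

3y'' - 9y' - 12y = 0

Characteristic equation: 3r² - 9r - 12 = 0
Divide by 3: r² - 3r - 4 = 0
Roots: r = 4, -1 (distinct real)
General solution: y = C₁e^(4x) + C₂e^(-x)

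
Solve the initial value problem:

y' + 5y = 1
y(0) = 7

General solution: y = 1/5 + Ce^(-5x)
Applying y(0) = 7: C = 7 - 1/5 = 34/5
Particular solution: y = 1/5 + (34/5)e^(-5x)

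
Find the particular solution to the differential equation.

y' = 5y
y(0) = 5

General solution: y = Ce^(5x)
Applying IC y(0) = 5:
Particular solution: y = 5e^(5x)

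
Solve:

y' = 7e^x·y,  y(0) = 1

General solution: y = Ce^(7e^x)
Applying IC y(0) = 1:
Particular solution: y = e^(7(e^x - 1))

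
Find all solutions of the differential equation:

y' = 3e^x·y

Separating variables and integrating:
ln|y| = 3e^x + C

General solution: y = Ce^(3e^x)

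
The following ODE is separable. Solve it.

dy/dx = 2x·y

Separating variables and integrating:
ln|y| = x^2 + C

General solution: y = Ce^(x^2)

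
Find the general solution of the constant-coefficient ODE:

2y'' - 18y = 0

Characteristic equation: 2r² - 18 = 0
Divide by 2: r² - 9 = 0
Roots: r = 3, -3 (distinct real)
General solution: y = C₁e^(3x) + C₂e^(-3x)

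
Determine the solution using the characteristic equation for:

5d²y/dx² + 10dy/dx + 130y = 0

Characteristic equation: 5r² + 10r + 130 = 0
Divide by 5: r² + 2r + 26 = 0
Roots: r = -1 ± 5i (complex conjugates)
General solution: y = e^(-x)(C₁cos(5x) + C₂sin(5x))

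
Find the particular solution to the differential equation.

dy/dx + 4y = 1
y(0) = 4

General solution: y = 1/4 + Ce^(-4x)
Applying y(0) = 4: C = 4 - 1/4 = 15/4
Particular solution: y = 1/4 + (15/4)e^(-4x)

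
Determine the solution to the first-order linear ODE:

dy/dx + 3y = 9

Using integrating factor method:

General solution: y = 3 + Ce^(-3x)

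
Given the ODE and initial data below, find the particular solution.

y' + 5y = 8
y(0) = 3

General solution: y = 8/5 + Ce^(-5x)
Applying y(0) = 3: C = 3 - 8/5 = 7/5
Particular solution: y = 8/5 + (7/5)e^(-5x)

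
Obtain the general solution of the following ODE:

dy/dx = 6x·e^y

Separating variables and integrating:
-e^(-y) = 3x² + C

General solution: y = -ln(C - 3x²)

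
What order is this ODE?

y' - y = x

The order is 1 (highest derivative is of order 1).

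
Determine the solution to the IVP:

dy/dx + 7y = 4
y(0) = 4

General solution: y = 4/7 + Ce^(-7x)
Applying y(0) = 4: C = 4 - 4/7 = 24/7
Particular solution: y = 4/7 + (24/7)e^(-7x)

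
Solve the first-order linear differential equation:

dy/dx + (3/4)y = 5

Using integrating factor method:

General solution: y = 20/3 + Ce^(-3x/4)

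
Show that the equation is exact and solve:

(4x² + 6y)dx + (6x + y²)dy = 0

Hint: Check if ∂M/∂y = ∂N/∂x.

Verify exactness: ∂M/∂y = ∂N/∂x ✓
Find F(x,y) such that ∂F/∂x = M, ∂F/∂y = N
Solution: 4x³/3 + 6xy + y³/3 = C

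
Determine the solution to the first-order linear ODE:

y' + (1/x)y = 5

Using integrating factor method:

General solution: y = (5/2)x + C/x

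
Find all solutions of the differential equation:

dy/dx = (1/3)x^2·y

Separating variables and integrating:
ln|y| = x^3/9 + C

General solution: y = Ce^(x^3/9)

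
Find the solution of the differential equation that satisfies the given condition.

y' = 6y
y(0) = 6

General solution: y = Ce^(6x)
Applying IC y(0) = 6:
Particular solution: y = 6e^(6x)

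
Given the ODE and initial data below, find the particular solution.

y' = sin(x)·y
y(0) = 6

General solution: y = Ce^(-cos(x))
Applying IC y(0) = 6:
Particular solution: y = 6e^(1-cos(x))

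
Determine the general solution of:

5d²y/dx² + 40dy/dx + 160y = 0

Characteristic equation: 5r² + 40r + 160 = 0
Divide by 5: r² + 8r + 32 = 0
Roots: r = -4 ± 4i (complex conjugates)
General solution: y = e^(-4x)(C₁cos(4x) + C₂sin(4x))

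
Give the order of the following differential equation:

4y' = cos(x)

The order is 1 (highest derivative is of order 1).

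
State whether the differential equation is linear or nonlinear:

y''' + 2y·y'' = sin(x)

Nonlinear (y·y'' term)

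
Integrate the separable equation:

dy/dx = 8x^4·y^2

Separating variables and integrating:
-1/y = 8x^5/5 + C

General solution: y^-1 = (-8/5)x^5 + C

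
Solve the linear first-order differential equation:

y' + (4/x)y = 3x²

Using integrating factor method:

General solution: y = (3/7)x^3 + Cx^(-4)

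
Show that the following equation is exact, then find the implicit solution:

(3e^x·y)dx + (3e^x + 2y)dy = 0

Verify exactness: ∂M/∂y = ∂N/∂x ✓
Find F(x,y) such that ∂F/∂x = M, ∂F/∂y = N
Solution: 3e^x·y + y² = C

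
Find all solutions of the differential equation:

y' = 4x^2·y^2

Separating variables and integrating:
-1/y = 4x^3/3 + C

General solution: y^-1 = (-4/3)x^3 + C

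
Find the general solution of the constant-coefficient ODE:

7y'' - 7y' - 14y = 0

Characteristic equation: 7r² - 7r - 14 = 0
Divide by 7: r² - r - 2 = 0
Roots: r = 2, -1 (distinct real)
General solution: y = C₁e^(2x) + C₂e^(-x)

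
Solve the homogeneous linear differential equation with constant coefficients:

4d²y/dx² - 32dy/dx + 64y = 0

Characteristic equation: 4r² - 32r + 64 = 0
Divide by 4: r² - 8r + 16 = 0
Factored: (r - 4)² = 0
Repeated root: r = 4
General solution: y = (C₁ + C₂x)e^(4x)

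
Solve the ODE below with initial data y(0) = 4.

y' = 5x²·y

General solution: y = Ce^(5x³/3)
Applying IC y(0) = 4:
Particular solution: y = 4e^(5x³/3)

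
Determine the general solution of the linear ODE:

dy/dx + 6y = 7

Using integrating factor method:

General solution: y = 7/6 + Ce^(-6x)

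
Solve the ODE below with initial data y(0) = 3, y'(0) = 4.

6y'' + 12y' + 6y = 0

General solution: y = (C₁ + C₂x)e^(-x)
Repeated root r = -1
Applying ICs: C₁ = 3, C₂ = 7
Particular solution: y = (3 + 7x)e^(-x)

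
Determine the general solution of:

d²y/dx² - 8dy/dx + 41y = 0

Characteristic equation: r² - 8r + 41 = 0
Roots: r = 4 ± 5i (complex conjugates)
General solution: y = e^(4x)(C₁cos(5x) + C₂sin(5x))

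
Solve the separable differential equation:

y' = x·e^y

Separating variables and integrating:
-e^(-y) = x²/2 + C

General solution: y = -ln(C - x²/2)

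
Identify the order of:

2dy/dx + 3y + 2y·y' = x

The order is 1 (highest derivative is of order 1).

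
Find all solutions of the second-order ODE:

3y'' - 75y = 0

Characteristic equation: 3r² - 75 = 0
Divide by 3: r² - 25 = 0
Roots: r = 5, -5 (distinct real)
General solution: y = C₁e^(5x) + C₂e^(-5x)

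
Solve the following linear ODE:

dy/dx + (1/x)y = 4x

Using integrating factor method:

General solution: y = (4/3)x^2 + C/x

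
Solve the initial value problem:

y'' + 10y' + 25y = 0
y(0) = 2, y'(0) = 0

General solution: y = (C₁ + C₂x)e^(-5x)
Repeated root r = -5
Applying ICs: C₁ = 2, C₂ = 10
Particular solution: y = (2 + 10x)e^(-5x)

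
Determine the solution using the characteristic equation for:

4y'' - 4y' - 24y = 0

Characteristic equation: 4r² - 4r - 24 = 0
Divide by 4: r² - r - 6 = 0
Roots: r = 3, -2 (distinct real)
General solution: y = C₁e^(3x) + C₂e^(-2x)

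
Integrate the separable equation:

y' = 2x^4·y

Separating variables and integrating:
ln|y| = 2x^5/5 + C

General solution: y = Ce^(2x^5/5)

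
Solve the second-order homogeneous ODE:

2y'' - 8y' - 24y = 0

Characteristic equation: 2r² - 8r - 24 = 0
Divide by 2: r² - 4r - 12 = 0
Roots: r = 6, -2 (distinct real)
General solution: y = C₁e^(6x) + C₂e^(-2x)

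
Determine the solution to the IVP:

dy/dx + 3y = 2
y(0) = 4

General solution: y = 2/3 + Ce^(-3x)
Applying y(0) = 4: C = 4 - 2/3 = 10/3
Particular solution: y = 2/3 + (10/3)e^(-3x)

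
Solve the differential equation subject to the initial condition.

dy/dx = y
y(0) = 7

General solution: y = Ce^x
Applying IC y(0) = 7:
Particular solution: y = 7e^x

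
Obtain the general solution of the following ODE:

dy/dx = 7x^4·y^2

Separating variables and integrating:
-1/y = 7x^5/5 + C

General solution: y^-1 = (-7/5)x^5 + C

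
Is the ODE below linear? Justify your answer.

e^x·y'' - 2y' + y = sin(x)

Yes. Linear (y and its derivatives appear to the first power only, no products of y terms)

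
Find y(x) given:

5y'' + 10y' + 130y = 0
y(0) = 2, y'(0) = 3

General solution: y = e^(-x)(C₁cos(5x) + C₂sin(5x))
Complex roots r = -1 ± 5i
Applying ICs: C₁ = 2, C₂ = 1
Particular solution: y = e^(-x)(2cos(5x) + sin(5x))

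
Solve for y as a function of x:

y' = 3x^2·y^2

Separating variables and integrating:
-1/y = x^3 + C

General solution: y^-1 = -x^3 + C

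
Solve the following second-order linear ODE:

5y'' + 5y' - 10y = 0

Characteristic equation: 5r² + 5r - 10 = 0
Divide by 5: r² + r - 2 = 0
Roots: r = 1, -2 (distinct real)
General solution: y = C₁e^x + C₂e^(-2x)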